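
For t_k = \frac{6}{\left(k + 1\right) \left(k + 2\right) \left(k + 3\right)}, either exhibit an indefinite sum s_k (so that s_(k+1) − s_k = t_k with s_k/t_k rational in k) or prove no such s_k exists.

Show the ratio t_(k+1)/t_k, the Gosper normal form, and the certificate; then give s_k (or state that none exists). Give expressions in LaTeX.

Compute t_(k+1)/t_k: get (k + 1)/(k + 4).
Normal form (A,B,C) = (k + 1, k + 4, 1).
Key eq: (k + 1)·f(k+1) = (k + 3)·f(k) + (1).
From deg A=1, deg B=1, deg C=0: d=2.
Coefficient equations give f(k) = k*(k + 3)/4.
Then R = B(k−1)f/C = k*(k + 3)**2/4, so s_k = R(k)·t_k = 3*k*(k + 3)/(2*(k + 1)*(k + 2)).
Check: Δs_k = 6/(k**3 + 6*k**2 + 11*k + 6). ✓

s_k = \frac{3 k \left(k + 3\right)}{2 \left(k + 1\right) \left(k + 2\right)}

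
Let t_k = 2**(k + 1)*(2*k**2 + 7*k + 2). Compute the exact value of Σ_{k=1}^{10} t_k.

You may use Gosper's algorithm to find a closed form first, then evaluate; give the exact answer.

Σ = 946172

Compute t_(k+1)/t_k: get 2*(2*k**2 + 11*k + 11)/(2*k**2 + 7*k + 2).
So A=2 and B=1, with C=k**2 + 7*k/2 + 1.
f must satisfy (2)·f(k+1) − (1)·f(k) = k**2 + 7*k/2 + 1.
d = 2 from the (0,0,2) case.
Solving with deg f ≤ 2: f(k) = k*(2*k - 1)/2.
Then R = B(k−1)f/C = k*(2*k - 1)/(2*k**2 + 7*k + 2), so s_k = R(k)·t_k = 2**(k + 1)*k*(2*k - 1).
Verify: 2**(k + 1)*(2*k**2 + 7*k + 2) matches t_k.
Telescoping: Σ = s_(11) − s_(1) = 946176 − (4) = 946172.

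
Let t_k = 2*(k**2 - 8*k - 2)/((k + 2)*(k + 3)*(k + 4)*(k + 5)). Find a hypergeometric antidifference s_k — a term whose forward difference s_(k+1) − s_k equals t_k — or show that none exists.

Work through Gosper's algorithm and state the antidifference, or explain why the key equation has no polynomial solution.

s_k = k*(-k**2 - 33*k + 10)/(12*(k + 2)*(k + 3)*(k + 4))

r(k) = (k + 2)*(8*k - (k + 1)**2 + 10)/((k + 6)*(-k**2 + 8*k + 2)) after simplifying.
Normal form (A,B,C) = (k + 2, k + 6, k**2 - 8*k - 2).
Need (k + 2)·f(k+1) − (k + 5)·f(k) = k**2 - 8*k - 2.
From deg A=1, deg B=1, deg C=2: d=3.
Solving with deg f ≤ 3: f(k) = -k*(k**2 + 33*k - 10)/24.
So s_k = (B(k−1)f/C)·t_k = (-k*(k + 5)*(k**2 + 33*k - 10)/(24*(k**2 - 8*k - 2)))·t_k = k*(-k**2 - 33*k + 10)/(12*(k + 2)*(k + 3)*(k + 4)).
Check: Δs_k = 2*(k**2 - 8*k - 2)/(k**4 + 14*k**3 + 71*k**2 + 154*k + 120). ✓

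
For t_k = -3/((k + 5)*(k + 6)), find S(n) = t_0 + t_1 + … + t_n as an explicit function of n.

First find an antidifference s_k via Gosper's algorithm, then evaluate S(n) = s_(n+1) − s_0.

S(n) = 3*(-n - 1)/(5*(n + 6))

Compute t_(k+1)/t_k: get (k + 5)/(k + 7).
Take A(k)=k + 5, B(k)=k + 7, C(k)=1.
f must satisfy (k + 5)·f(k+1) − (k + 6)·f(k) = 1.
d = 1 from the (1,1,0) case.
Solve for f: f(k) = k/5 (degree 1 ≤ 1).
R(k) = B(k−1)·f(k)/C(k) = k*(k + 6)/5; s_k = R·t_k = -3*k/(5*k + 25).
Δs = -3/(k**2 + 11*k + 30), as required.
Evaluate: s_(n+1) = 3*(-n - 1)/(5*(n + 6)); subtract s_(0) = 0 ⇒ S(n) = 3*(-n - 1)/(5*(n + 6)).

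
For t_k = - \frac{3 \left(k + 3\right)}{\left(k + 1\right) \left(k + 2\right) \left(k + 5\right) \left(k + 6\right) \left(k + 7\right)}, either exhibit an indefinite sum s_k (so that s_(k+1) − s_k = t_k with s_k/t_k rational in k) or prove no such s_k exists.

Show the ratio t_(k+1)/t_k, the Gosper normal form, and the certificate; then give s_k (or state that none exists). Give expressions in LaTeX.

s_k = \frac{k \left(- k^{2} - 12 k - 41\right)}{30 \left(k^{3} + 12 k^{2} + 41 k + 30\right)}

The ratio is (k + 1)*(k + 4)*(k + 5)/((k + 3)**2*(k + 8)).
So A=k + 1 and B=k + 8, with C=k**3 + 10*k**2 + 33*k + 36.
Key eq: (k + 1)·f(k+1) = (k + 7)·f(k) + (k**3 + 10*k**2 + 33*k + 36).
deg f ≤ 6 (via 1,1,3).
Coefficient equations give f(k) = k*(k + 2)*(k + 3)*(k + 4)*(k**2 + 12*k + 41)/90.
R(k) = B(k−1)·f(k)/C(k) = k*(k + 2)*(k + 7)*(k**2 + 12*k + 41)/(90*(k + 3)); s_k = R·t_k = k*(-k**2 - 12*k - 41)/(30*(k**3 + 12*k**2 + 41*k + 30)).
Δs = 3*(-k - 3)/(k**5 + 21*k**4 + 163*k**3 + 567*k**2 + 844*k + 420), as required.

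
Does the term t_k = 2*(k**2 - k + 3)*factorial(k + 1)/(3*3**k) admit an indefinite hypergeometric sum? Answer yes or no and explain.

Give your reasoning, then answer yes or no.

Yes. s_k = 2*(k - 1)*factorial(k + 1)/3**k.

t_(k+1)/t_k = (k + 2)*(-k + (k + 1)**2 + 2)/(3*(k**2 - k + 3)).
Take A(k)=k/3 + 2/3, B(k)=1, C(k)=k**2 - k + 3.
f must satisfy (k/3 + 2/3)·f(k+1) − (1)·f(k) = k**2 - k + 3.
From deg A=1, deg B=0, deg C=2: d=1.
Match coefficients ⇒ f(k) = 3*(k - 1).
So s_k = (B(k−1)f/C)·t_k = (3*(k - 1)/(k**2 - k + 3))·t_k = 2*(k - 1)*factorial(k + 1)/3**k.
s_(k+1) − s_k = 2*(k**2 - k + 3)*factorial(k + 1)/(3*3**k) = t_k.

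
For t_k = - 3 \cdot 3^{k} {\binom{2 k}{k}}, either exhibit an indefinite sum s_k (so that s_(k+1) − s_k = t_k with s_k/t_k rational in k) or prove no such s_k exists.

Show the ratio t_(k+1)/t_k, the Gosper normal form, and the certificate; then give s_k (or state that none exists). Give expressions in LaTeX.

none — t_k is not Gosper-summable

t_(k+1)/t_k = 6*(2*k + 1)/(k + 1).
A = 12*k + 6, B = k + 1, C = 1.
f must satisfy (12*k + 6)·f(k+1) − (k)·f(k) = 1.
Bound: deg f ≤ -1.
d = -1 < 0 ⇒ no nonzero polynomial f; not summable.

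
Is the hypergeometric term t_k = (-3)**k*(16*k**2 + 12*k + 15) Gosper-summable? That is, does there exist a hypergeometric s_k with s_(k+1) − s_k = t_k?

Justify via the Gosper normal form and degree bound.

t_(k+1)/t_k = 3*(-16*k**2 - 44*k - 43)/(16*k**2 + 12*k + 15).
Take A(k)=-3, B(k)=1, C(k)=k**2 + 3*k/4 + 15/16.
Need (-3)·f(k+1) − (1)·f(k) = k**2 + 3*k/4 + 15/16.
From deg A=0, deg B=0, deg C=2: d=2.
Match coefficients ⇒ f(k) = -(4*k**2 - 3*k + 3)/16.
Certificate R = B(k−1)f/C = -(4*k**2 - 3*k + 3)/(16*k**2 + 12*k + 15) gives s_k = (-3)**k*(-4*k**2 + 3*k - 3).
Verify: (-3)**k*(16*k**2 + 12*k + 15) matches t_k.

Yes. s_k = (-3)**k*(-4*k**2 + 3*k - 3).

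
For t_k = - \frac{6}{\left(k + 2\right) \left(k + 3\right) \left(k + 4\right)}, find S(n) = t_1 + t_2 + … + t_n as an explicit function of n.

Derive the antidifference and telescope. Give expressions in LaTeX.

S(n) = \frac{n \left(- n - 7\right)}{4 \left(n^{2} + 7 n + 12\right)}

Compute t_(k+1)/t_k: get (k + 2)/(k + 5).
A = k + 2, B = k + 5, C = 1.
Set up (k + 2)·f(k+1) − (k + 4)·f(k) − (1) = 0.
Bound: deg f ≤ 2.
Solve for f: f(k) = k*(k + 5)/12 (degree 2 ≤ 2).
Certificate R = B(k−1)f/C = k*(k + 4)*(k + 5)/12 gives s_k = k*(-k - 5)/(2*(k + 2)*(k + 3)).
s_(k+1) − s_k = -6/(k**3 + 9*k**2 + 26*k + 24) = t_k.
Σ_(k=1)^n t_k = s_(n+1) − s_(1) = ((-n**2 - 7*n - 6)/(2*(n**2 + 7*n + 12))) − (-1/4), i.e. n*(-n - 7)/(4*(n**2 + 7*n + 12)).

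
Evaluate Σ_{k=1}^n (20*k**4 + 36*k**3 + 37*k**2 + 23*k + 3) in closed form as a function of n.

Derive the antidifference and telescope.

Compute t_(k+1)/t_k: get (20*k**4 + 116*k**3 + 265*k**2 + 285*k + 119)/(20*k**4 + 36*k**3 + 37*k**2 + 23*k + 3).
Gosper form: A/B · C(k+1)/C(k) with A=1, B=1, C=k**4 + 9*k**3/5 + 37*k**2/20 + 23*k/20 + 3/20.
Key eq: (1)·f(k+1) = (1)·f(k) + (k**4 + 9*k**3/5 + 37*k**2/20 + 23*k/20 + 3/20).
deg f ≤ 5 (via 0,0,4).
A polynomial solution: f(k) = k*(4*k**4 - k**3 + k**2 + 2*k - 3)/20.
Get s_k = R·t_k = k*(4*k**4 - k**3 + k**2 + 2*k - 3) with R(k) = B(k−1)f(k)/C(k) = k*(4*k**4 - k**3 + k**2 + 2*k - 3)/(20*k**4 + 36*k**3 + 37*k**2 + 23*k + 3).
Verify: 20*k**4 + 36*k**3 + 37*k**2 + 23*k + 3 matches t_k.
Telescope: S(n) = s_(n+1) − s_(1) = 4*n**5 + 19*n**4 + 37*n**3 + 39*n**2 + 20*n + 3 − (3) = n*(4*n**4 + 19*n**3 + 37*n**2 + 39*n + 20).

S(n) = n*(4*n**4 + 19*n**3 + 37*n**2 + 39*n + 20)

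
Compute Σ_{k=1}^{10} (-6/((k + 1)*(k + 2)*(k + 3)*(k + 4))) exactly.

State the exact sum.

Compute t_(k+1)/t_k: get (k + 1)/(k + 5).
Take A(k)=k + 1, B(k)=k + 5, C(k)=1.
Key eq: (k + 1)·f(k+1) = (k + 4)·f(k) + (1).
From deg A=1, deg B=1, deg C=0: d=3.
Coefficient equations give f(k) = k*(k**2 + 6*k + 11)/18.
Then R = B(k−1)f/C = k*(k + 4)*(k**2 + 6*k + 11)/18, so s_k = R(k)·t_k = k*(-k**2 - 6*k - 11)/(3*(k + 1)*(k + 2)*(k + 3)).
Verify: -6/(k**4 + 10*k**3 + 35*k**2 + 50*k + 24) matches t_k.
Evaluate s at k=11 and k=1: -121/364 and -1/4; difference -15/182.

Σ = -15/182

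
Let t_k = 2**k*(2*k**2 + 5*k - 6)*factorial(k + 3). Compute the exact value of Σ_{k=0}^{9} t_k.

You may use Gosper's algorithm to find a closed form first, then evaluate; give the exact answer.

Σ = 51011754393612

Step 1: r(k) = 2*(2*k**3 + 17*k**2 + 37*k + 4)/(2*k**2 + 5*k - 6).
Factor: A=2*k + 8; B=1; C=k**2 + 5*k/2 - 3.
Solve (2*k + 8)·f(k+1) − (1)·f(k) = k**2 + 5*k/2 - 3.
d = 1 from the (1,0,2) case.
Solving with deg f ≤ 1: f(k) = (k - 2)/2.
Get s_k = R·t_k = 2**k*(k - 2)*factorial(k + 3) with R(k) = B(k−1)f(k)/C(k) = (k - 2)/(2*k**2 + 5*k - 6).
s_(k+1) − s_k = 2**k*(2*k**2 + 5*k - 6)*factorial(k + 3) = t_k.
Evaluate s at k=10 and k=0: 51011754393600 and -12; difference 51011754393612.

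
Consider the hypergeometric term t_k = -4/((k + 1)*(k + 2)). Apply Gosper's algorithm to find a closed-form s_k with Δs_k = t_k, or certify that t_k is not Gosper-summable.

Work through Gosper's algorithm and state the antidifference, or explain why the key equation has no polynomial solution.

s_k = -4*k/(k + 1)

Compute t_(k+1)/t_k: get (k + 1)/(k + 3).
A = k + 1, B = k + 3, C = 1.
f must satisfy (k + 1)·f(k+1) − (k + 2)·f(k) = 1.
d = 1 from the (1,1,0) case.
Solving with deg f ≤ 1: f(k) = k.
So s_k = (B(k−1)f/C)·t_k = (k*(k + 2))·t_k = -4*k/(k + 1).
Δs = -4/(k**2 + 3*k + 2), as required.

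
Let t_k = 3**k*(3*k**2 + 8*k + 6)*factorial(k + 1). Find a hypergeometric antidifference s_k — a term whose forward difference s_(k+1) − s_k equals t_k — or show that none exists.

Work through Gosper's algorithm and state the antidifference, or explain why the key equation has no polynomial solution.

s_k = 3**k*k*factorial(k + 1)

Step 1: r(k) = 3*(3*k**3 + 20*k**2 + 45*k + 34)/(3*k**2 + 8*k + 6).
A = 3*k + 6, B = 1, C = k**2 + 8*k/3 + 2.
Need (3*k + 6)·f(k+1) − (1)·f(k) = k**2 + 8*k/3 + 2.
From deg A=1, deg B=0, deg C=2: d=1.
Solving with deg f ≤ 1: f(k) = k/3.
Then R = B(k−1)f/C = k/(3*k**2 + 8*k + 6), so s_k = R(k)·t_k = 3**k*k*factorial(k + 1).
Δs = 3**k*(3*k**2 + 8*k + 6)*factorial(k + 1), as required.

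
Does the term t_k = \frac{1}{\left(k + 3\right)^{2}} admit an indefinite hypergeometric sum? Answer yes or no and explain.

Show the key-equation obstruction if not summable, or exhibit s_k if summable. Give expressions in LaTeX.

No; the coefficient equations for f are inconsistent.

Ratio r(k) = (k + 3)**2/(k + 4)**2.
Normal form (A,B,C) = (k**2 + 6*k + 9, k**2 + 8*k + 16, 1).
Set up (k**2 + 6*k + 9)·f(k+1) − (k**2 + 6*k + 9)·f(k) − (1) = 0.
From deg A=2, deg B=2, deg C=0: d=0.
Write f(k) = c0. Then LHS − RHS = -1, requiring -1 = 0: contradictory. No certificate.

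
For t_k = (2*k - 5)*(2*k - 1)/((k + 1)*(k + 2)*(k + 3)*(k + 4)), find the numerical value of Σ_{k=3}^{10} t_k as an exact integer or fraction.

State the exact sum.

Σ = 557/5460

r(k) = (4*k**3 - 7*k - 3)/(4*k**3 + 8*k**2 - 55*k + 25) after simplifying.
Take A(k)=k + 1, B(k)=k + 5, C(k)=k**2 - 3*k + 5/4.
Need (k + 1)·f(k+1) − (k + 4)·f(k) = k**2 - 3*k + 5/4.
Degrees (1,1,2) ⇒ d ≤ 3.
Match coefficients ⇒ f(k) = k*(k**2 - 2*k + 11)/8.
So s_k = (B(k−1)f/C)·t_k = (k*(k + 4)*(k**2 - 2*k + 11)/(2*(2*k - 5)*(2*k - 1)))·t_k = k*(k**2 - 2*k + 11)/(2*(k**3 + 6*k**2 + 11*k + 6)).
s_(k+1) − s_k = (4*k**2 - 12*k + 5)/(k**4 + 10*k**3 + 35*k**2 + 50*k + 24) = t_k.
Evaluate s at k=11 and k=3: 605/2184 and 7/40; difference 557/5460.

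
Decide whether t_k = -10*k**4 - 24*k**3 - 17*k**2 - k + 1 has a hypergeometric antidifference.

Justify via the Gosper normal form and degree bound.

Yes. s_k = k*(-2*k**4 - k**3 + 3*k**2 + 2*k - 1).

Ratio r(k) = (10*k**4 + 64*k**3 + 149*k**2 + 147*k + 51)/(10*k**4 + 24*k**3 + 17*k**2 + k - 1).
Gosper form: A/B · C(k+1)/C(k) with A=1, B=1, C=k**4 + 12*k**3/5 + 17*k**2/10 + k/10 - 1/10.
f must satisfy (1)·f(k+1) − (1)·f(k) = k**4 + 12*k**3/5 + 17*k**2/10 + k/10 - 1/10.
Bound: deg f ≤ 5.
A polynomial solution: f(k) = k*(2*k**4 + k**3 - 3*k**2 - 2*k + 1)/10.
Certificate R = B(k−1)f/C = k*(2*k**4 + k**3 - 3*k**2 - 2*k + 1)/(10*k**4 + 24*k**3 + 17*k**2 + k - 1) gives s_k = k*(-2*k**4 - k**3 + 3*k**2 + 2*k - 1).
Verify: -10*k**4 - 24*k**3 - 17*k**2 - k + 1 matches t_k.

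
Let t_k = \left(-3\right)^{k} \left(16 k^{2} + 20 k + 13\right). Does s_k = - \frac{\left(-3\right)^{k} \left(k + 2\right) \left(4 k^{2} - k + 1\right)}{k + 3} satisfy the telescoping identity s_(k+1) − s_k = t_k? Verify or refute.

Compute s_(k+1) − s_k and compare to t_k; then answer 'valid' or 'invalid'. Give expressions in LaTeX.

Invalid: residual \frac{\left(-3\right)^{k} \left(- 16 k^{3} - 72 k^{2} - 72 k - 40\right)}{k^{2} + 7 k + 12} ≠ 0.

s_(k+1) = (-3)**(k + 1)*(k + 3)*(k - 4*(k + 1)**2)/(k + 4)
s_(k+1) − s_k = (-3)**k*(16*k**4 + 116*k**3 + 273*k**2 + 259*k + 116)/(k**2 + 7*k + 12)
(s_(k+1) − s_k) − t_k = (-3)**k*(-16*k**3 - 72*k**2 - 72*k - 40)/(k**2 + 7*k + 12)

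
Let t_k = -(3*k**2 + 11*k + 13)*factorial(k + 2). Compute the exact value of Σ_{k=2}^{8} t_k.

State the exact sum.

Step 1: r(k) = (k + 3)*(11*k + 3*(k + 1)**2 + 24)/(3*k**2 + 11*k + 13).
Take A(k)=k + 3, B(k)=1, C(k)=k**2 + 11*k/3 + 13/3.
Solve (k + 3)·f(k+1) − (1)·f(k) = k**2 + 11*k/3 + 13/3.
deg f ≤ 1 (via 1,0,2).
A polynomial solution: f(k) = (3*k + 2)/3.
Then R = B(k−1)f/C = (3*k + 2)/(3*k**2 + 11*k + 13), so s_k = R(k)·t_k = -(3*k + 2)*factorial(k + 2).
Check: Δs_k = -(3*k**2 + 11*k + 13)*factorial(k + 2). ✓
Σ_(k=2)^(8) t_k = s_(9) − s_(2) = -1157587200 − (-192) = -1157587008.

Σ = -1157587008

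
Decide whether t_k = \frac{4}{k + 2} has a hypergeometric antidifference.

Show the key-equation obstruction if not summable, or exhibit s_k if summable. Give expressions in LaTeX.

No — key equation has no polynomial f.

Compute t_(k+1)/t_k: get (k + 2)/(k + 3).
So A=k + 2 and B=k + 3, with C=1.
f must satisfy (k + 2)·f(k+1) − (k + 2)·f(k) = 1.
Degrees (1,1,0) ⇒ d ≤ 0.
Write f(k) = c0. Then LHS − RHS = -1, requiring -1 = 0: contradictory. No certificate.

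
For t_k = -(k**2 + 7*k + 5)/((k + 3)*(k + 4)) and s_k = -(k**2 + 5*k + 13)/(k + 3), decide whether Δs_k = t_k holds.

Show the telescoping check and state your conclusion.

s_(k+1) = (-k**2 - 7*k - 19)/(k + 4)
s_(k+1) − s_k = (-k**2 - 7*k - 5)/(k**2 + 7*k + 12)
(s_(k+1) − s_k) − t_k = 0

valid (s_(k+1) − s_k reduces to t_k)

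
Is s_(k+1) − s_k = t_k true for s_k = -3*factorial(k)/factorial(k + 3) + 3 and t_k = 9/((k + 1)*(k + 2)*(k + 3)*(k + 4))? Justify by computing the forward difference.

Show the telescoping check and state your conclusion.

Valid — Δs_k = t_k.

s_(k+1) = -3*factorial(k + 1)/factorial(k + 4) + 3
s_(k+1) − s_k = 9/((k + 1)*(k + 2)*(k + 3)*(k + 4))
(s_(k+1) − s_k) − t_k = 0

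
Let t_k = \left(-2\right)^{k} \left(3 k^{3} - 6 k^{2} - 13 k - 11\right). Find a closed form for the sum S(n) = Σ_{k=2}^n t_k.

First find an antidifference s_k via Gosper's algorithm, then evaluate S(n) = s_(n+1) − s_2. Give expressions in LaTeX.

S(n) = 2 \left(-2\right)^{n} n^{3} - 2 \left(-2\right)^{n} n^{2} - 12 \left(-2\right)^{n} n - 10 \left(-2\right)^{n} - 44

t_(k+1)/t_k = 2*(-3*k**3 - 3*k**2 + 16*k + 27)/(3*k**3 - 6*k**2 - 13*k - 11).
A = -2, B = 1, C = k**3 - 2*k**2 - 13*k/3 - 11/3.
Need (-2)·f(k+1) − (1)·f(k) = k**3 - 2*k**2 - 13*k/3 - 11/3.
From deg A=0, deg B=0, deg C=3: d=3.
Solve for f: f(k) = -(k**3 - 4*k**2 - k - 1)/3 (degree 3 ≤ 3).
Certificate R = B(k−1)f/C = -(k**3 - 4*k**2 - k - 1)/(3*k**3 - 6*k**2 - 13*k - 11) gives s_k = (-2)**k*(-k**3 + 4*k**2 + k + 1).
s_(k+1) − s_k = (-2)**k*(3*k**3 - 6*k**2 - 13*k - 11) = t_k.
s_(n+1) = (-2)**(n + 1)*(-n**3 + n**2 + 6*n + 5) and s_(2) = 44, so S(n) = 2*(-2)**n*n**3 - 2*(-2)**n*n**2 - 12*(-2)**n*n - 10*(-2)**n - 44.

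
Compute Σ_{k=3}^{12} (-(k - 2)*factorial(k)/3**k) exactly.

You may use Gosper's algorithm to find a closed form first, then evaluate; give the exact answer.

t_(k+1)/t_k = (k**2 - 1)/(3*(k - 2)).
So A=k/3 + 1/3 and B=1, with C=k - 2.
Solve (k/3 + 1/3)·f(k+1) − (1)·f(k) = k - 2.
Bound: deg f ≤ 0.
Solving with deg f ≤ 0: f(k) = 3.
R(k) = B(k−1)·f(k)/C(k) = 3/(k - 2); s_k = R·t_k = -3**(1 - k)*factorial(k).
Verify: -(k - 2)*factorial(k)/3**k matches t_k.
Evaluate s at k=13 and k=3: -25625600/2187 and -2/3; difference -25624142/2187.

Σ = -25624142/2187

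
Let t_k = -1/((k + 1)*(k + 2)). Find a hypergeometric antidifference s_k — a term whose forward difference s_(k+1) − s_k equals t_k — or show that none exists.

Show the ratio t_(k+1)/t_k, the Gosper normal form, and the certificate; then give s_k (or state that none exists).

s_k = -k/(k + 1)

The ratio is (k + 1)/(k + 3).
So A=k + 1 and B=k + 3, with C=1.
Key eq: (k + 1)·f(k+1) = (k + 2)·f(k) + (1).
deg f ≤ 1 (via 1,1,0).
A polynomial solution: f(k) = k.
Certificate R = B(k−1)f/C = k*(k + 2) gives s_k = -k/(k + 1).
Check: Δs_k = -1/(k**2 + 3*k + 2). ✓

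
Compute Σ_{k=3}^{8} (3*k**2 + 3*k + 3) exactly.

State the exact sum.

Σ = 714

r(k) = (k + (k + 1)**2 + 2)/(k**2 + k + 1) after simplifying.
A = 1, B = 1, C = k**2 + k + 1.
Need (1)·f(k+1) − (1)·f(k) = k**2 + k + 1.
From deg A=0, deg B=0, deg C=2: d=3.
Solve for f: f(k) = k*(k**2 + 2)/3 (degree 3 ≤ 3).
Certificate R = B(k−1)f/C = k*(k**2 + 2)/(3*(k**2 + k + 1)) gives s_k = k*(k**2 + 2).
Δs = 3*k**2 + 3*k + 3, as required.
Σ_(k=3)^(8) t_k = s_(9) − s_(3) = 747 − (33) = 714.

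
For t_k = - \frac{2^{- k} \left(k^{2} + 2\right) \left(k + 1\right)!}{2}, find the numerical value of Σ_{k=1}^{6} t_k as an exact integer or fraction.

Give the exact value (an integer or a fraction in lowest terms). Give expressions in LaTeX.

The ratio is (k + 2)*((k + 1)**2 + 2)/(2*(k**2 + 2)).
So A=k/2 + 1 and B=1, with C=k**2 + 2.
Need (k/2 + 1)·f(k+1) − (1)·f(k) = k**2 + 2.
d = 1 from the (1,0,2) case.
Match coefficients ⇒ f(k) = 2*(k - 1).
So s_k = (B(k−1)f/C)·t_k = (2*(k - 1)/(k**2 + 2))·t_k = -(k - 1)*factorial(k + 1)/2**k.
Δs = -(k**2 + 2)*factorial(k + 1)/(2*2**k), as required.
Sum = s_(7) − s_(1); s_(7) = -1890, s_(1) = 0 ⇒ -1890.

Σ = -1890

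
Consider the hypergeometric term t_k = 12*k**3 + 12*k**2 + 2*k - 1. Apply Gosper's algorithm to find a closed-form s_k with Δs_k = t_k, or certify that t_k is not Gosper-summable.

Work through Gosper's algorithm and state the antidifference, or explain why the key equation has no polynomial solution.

Compute t_(k+1)/t_k: get (12*k**3 + 48*k**2 + 62*k + 25)/(12*k**3 + 12*k**2 + 2*k - 1).
Normal form (A,B,C) = (1, 1, k**3 + k**2 + k/6 - 1/12).
Key eq: (1)·f(k+1) = (1)·f(k) + (k**3 + k**2 + k/6 - 1/12).
Bound: deg f ≤ 4.
A polynomial solution: f(k) = k**2*(3*k**2 - 2*k - 2)/12.
Get s_k = R·t_k = k**2*(3*k**2 - 2*k - 2) with R(k) = B(k−1)f(k)/C(k) = k**2*(3*k**2 - 2*k - 2)/(12*k**3 + 12*k**2 + 2*k - 1).
s_(k+1) − s_k = 12*k**3 + 12*k**2 + 2*k - 1 = t_k.

s_k = k**2*(3*k**2 - 2*k - 2)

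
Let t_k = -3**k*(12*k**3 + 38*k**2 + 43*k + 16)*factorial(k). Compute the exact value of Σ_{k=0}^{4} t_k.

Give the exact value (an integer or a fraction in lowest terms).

Ratio r(k) = 3*(12*k**4 + 86*k**3 + 229*k**2 + 264*k + 109)/(12*k**3 + 38*k**2 + 43*k + 16).
Take A(k)=3*k + 3, B(k)=1, C(k)=k**3 + 19*k**2/6 + 43*k/12 + 4/3.
Set up (3*k + 3)·f(k+1) − (1)·f(k) − (k**3 + 19*k**2/6 + 43*k/12 + 4/3) = 0.
deg f ≤ 2 (via 1,0,3).
Coefficient equations give f(k) = (4*k**2 + 2*k - 1)/12.
Get s_k = R·t_k = -3**k*(4*k**2 + 2*k - 1)*factorial(k) with R(k) = B(k−1)f(k)/C(k) = (4*k**2 + 2*k - 1)/(12*k**3 + 38*k**2 + 43*k + 16).
s_(k+1) − s_k = -3**k*(12*k**3 + 38*k**2 + 43*k + 16)*factorial(k) = t_k.
Sum = s_(5) − s_(0); s_(5) = -3178440, s_(0) = 1 ⇒ -3178441.

Σ = -3178441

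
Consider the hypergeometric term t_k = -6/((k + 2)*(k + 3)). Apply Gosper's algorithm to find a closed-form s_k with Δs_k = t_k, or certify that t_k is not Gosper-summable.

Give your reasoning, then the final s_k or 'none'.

s_k = -3*k/(k + 2)

The ratio is (k + 2)/(k + 4).
Take A(k)=k + 2, B(k)=k + 4, C(k)=1.
f must satisfy (k + 2)·f(k+1) − (k + 3)·f(k) = 1.
deg f ≤ 1 (via 1,1,0).
Solving with deg f ≤ 1: f(k) = k/2.
Get s_k = R·t_k = -3*k/(k + 2) with R(k) = B(k−1)f(k)/C(k) = k*(k + 3)/2.
Check: Δs_k = -6/(k**2 + 5*k + 6). ✓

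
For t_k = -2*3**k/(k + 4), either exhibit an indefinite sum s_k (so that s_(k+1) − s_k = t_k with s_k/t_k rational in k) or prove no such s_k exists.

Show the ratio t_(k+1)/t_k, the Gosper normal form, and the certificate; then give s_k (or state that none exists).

t_(k+1)/t_k = 3*(k + 4)/(k + 5).
Gosper form: A/B · C(k+1)/C(k) with A=3*k + 12, B=k + 5, C=1.
Set up (3*k + 12)·f(k+1) − (k + 4)·f(k) − (1) = 0.
d = -1 from the (1,1,0) case.
Bound -1 < 0, so the key equation has no polynomial solution.

no hypergeometric antidifference exists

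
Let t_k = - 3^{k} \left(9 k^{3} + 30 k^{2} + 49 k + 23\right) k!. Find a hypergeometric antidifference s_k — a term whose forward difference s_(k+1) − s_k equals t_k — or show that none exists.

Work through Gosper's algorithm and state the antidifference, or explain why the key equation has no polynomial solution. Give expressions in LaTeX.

Step 1: r(k) = 3*(9*k**4 + 66*k**3 + 193*k**2 + 247*k + 111)/(9*k**3 + 30*k**2 + 49*k + 23).
Normal form (A,B,C) = (3*k + 3, 1, k**3 + 10*k**2/3 + 49*k/9 + 23/9).
Need (3*k + 3)·f(k+1) − (1)·f(k) = k**3 + 10*k**2/3 + 49*k/9 + 23/9.
Bound: deg f ≤ 2.
Solve for f: f(k) = (3*k**2 + 2*k + 4)/9 (degree 2 ≤ 2).
Certificate R = B(k−1)f/C = (3*k**2 + 2*k + 4)/(9*k**3 + 30*k**2 + 49*k + 23) gives s_k = -3**k*(3*k**2 + 2*k + 4)*factorial(k).
Verify: -3**k*(9*k**3 + 30*k**2 + 49*k + 23)*factorial(k) matches t_k.

s_k = - 3^{k} \left(3 k^{2} + 2 k + 4\right) k!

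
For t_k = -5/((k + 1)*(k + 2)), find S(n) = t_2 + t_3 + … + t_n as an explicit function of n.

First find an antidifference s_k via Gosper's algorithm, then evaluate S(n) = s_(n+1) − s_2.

S(n) = 5*(1 - n)/(3*(n + 2))

t_(k+1)/t_k = (k + 1)/(k + 3).
A = k + 1, B = k + 3, C = 1.
Need (k + 1)·f(k+1) − (k + 2)·f(k) = 1.
From deg A=1, deg B=1, deg C=0: d=1.
Coefficient equations give f(k) = k.
So s_k = (B(k−1)f/C)·t_k = (k*(k + 2))·t_k = -5*k/(k + 1).
Verify: -5/(k**2 + 3*k + 2) matches t_k.
s_(n+1) = 5*(-n - 1)/(n + 2) and s_(2) = -10/3, so S(n) = 5*(1 - n)/(3*(n + 2)).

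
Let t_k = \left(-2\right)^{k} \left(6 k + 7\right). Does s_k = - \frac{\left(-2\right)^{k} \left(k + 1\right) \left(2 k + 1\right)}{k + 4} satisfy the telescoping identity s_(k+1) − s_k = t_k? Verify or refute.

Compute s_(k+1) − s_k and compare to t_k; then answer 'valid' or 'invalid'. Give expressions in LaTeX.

Invalid: residual \frac{\left(-2\right)^{k} \left(- 18 k^{2} - 99 k - 87\right)}{k^{2} + 9 k + 20} ≠ 0.

s_(k+1) = 2*(-2)**k*(k + 2)*(2*k + 3)/(k + 5)
s_(k+1) − s_k = (-2)**k*(6*k**3 + 43*k**2 + 84*k + 53)/(k**2 + 9*k + 20)
(s_(k+1) − s_k) − t_k = (-2)**k*(-18*k**2 - 99*k - 87)/(k**2 + 9*k + 20)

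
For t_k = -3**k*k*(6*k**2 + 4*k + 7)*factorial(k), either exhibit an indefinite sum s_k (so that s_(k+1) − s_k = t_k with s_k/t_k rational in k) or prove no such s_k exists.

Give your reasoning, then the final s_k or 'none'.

Ratio r(k) = (k + 1)**2*(12*k + 18*(k + 1)**2 + 33)/(k*(6*k**2 + 4*k + 7)).
A = 3*k + 3, B = 1, C = k**3 + 2*k**2/3 + 7*k/6.
Solve (3*k + 3)·f(k+1) − (1)·f(k) = k**3 + 2*k**2/3 + 7*k/6.
From deg A=1, deg B=0, deg C=3: d=2.
Coefficient equations give f(k) = (2*k**2 - 4*k + 3)/6.
Then R = B(k−1)f/C = (2*k**2 - 4*k + 3)/(k*(6*k**2 + 4*k + 7)), so s_k = R(k)·t_k = -3**k*(2*k**2 - 4*k + 3)*factorial(k).
s_(k+1) − s_k = -3**k*k*(6*k**2 + 4*k + 7)*factorial(k) = t_k.

s_k = -3**k*(2*k**2 - 4*k + 3)*factorial(k)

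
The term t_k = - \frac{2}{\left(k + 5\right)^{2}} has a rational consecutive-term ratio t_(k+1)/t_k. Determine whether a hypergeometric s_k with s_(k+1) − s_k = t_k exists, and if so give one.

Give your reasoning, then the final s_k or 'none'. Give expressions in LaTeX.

none — t_k is not Gosper-summable

t_(k+1)/t_k = (k + 5)**2/(k + 6)**2.
Gosper form: A/B · C(k+1)/C(k) with A=k**2 + 10*k + 25, B=k**2 + 12*k + 36, C=1.
f must satisfy (k**2 + 10*k + 25)·f(k+1) − (k**2 + 10*k + 25)·f(k) = 1.
From deg A=2, deg B=2, deg C=0: d=0.
Generic f = c0 gives residual -1; -1 = 0 cannot hold, so t_k is not Gosper-summable.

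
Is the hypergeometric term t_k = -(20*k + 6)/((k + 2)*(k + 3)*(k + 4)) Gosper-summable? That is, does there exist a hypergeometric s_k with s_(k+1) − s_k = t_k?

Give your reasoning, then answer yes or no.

Yes. s_k = -k*(23*k - 5)/(6*(k + 2)*(k + 3)).

Compute t_(k+1)/t_k: get (k + 2)*(10*k + 13)/((k + 5)*(10*k + 3)).
Gosper form: A/B · C(k+1)/C(k) with A=k + 2, B=k + 5, C=k + 3/10.
Solve (k + 2)·f(k+1) − (k + 4)·f(k) = k + 3/10.
Bound: deg f ≤ 2.
Solve for f: f(k) = k*(23*k - 5)/120 (degree 2 ≤ 2).
So s_k = (B(k−1)f/C)·t_k = (k*(k + 4)*(23*k - 5)/(12*(10*k + 3)))·t_k = -k*(23*k - 5)/(6*(k + 2)*(k + 3)).
s_(k+1) − s_k = 2*(-10*k - 3)/(k**3 + 9*k**2 + 26*k + 24) = t_k.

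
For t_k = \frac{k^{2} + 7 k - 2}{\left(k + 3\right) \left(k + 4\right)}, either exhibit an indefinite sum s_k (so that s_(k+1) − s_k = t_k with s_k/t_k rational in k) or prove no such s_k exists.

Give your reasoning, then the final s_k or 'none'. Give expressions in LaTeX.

r(k) = (k + 3)*(7*k + (k + 1)**2 + 5)/((k + 5)*(k**2 + 7*k - 2)) after simplifying.
So A=k + 3 and B=k + 5, with C=k**2 + 7*k - 2.
f must satisfy (k + 3)·f(k+1) − (k + 4)·f(k) = k**2 + 7*k - 2.
Degrees (1,1,2) ⇒ d ≤ 2.
Coefficient equations give f(k) = k*(3*k - 5)/3.
So s_k = (B(k−1)f/C)·t_k = (k*(k + 4)*(3*k - 5)/(3*(k**2 + 7*k - 2)))·t_k = k*(3*k - 5)/(3*(k + 3)).
Verify: (k**2 + 7*k - 2)/(k**2 + 7*k + 12) matches t_k.

s_k = \frac{k \left(3 k - 5\right)}{3 \left(k + 3\right)}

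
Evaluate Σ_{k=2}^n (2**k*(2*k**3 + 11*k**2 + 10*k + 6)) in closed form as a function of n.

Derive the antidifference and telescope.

S(n) = 4*2**n*n**3 + 10*2**n*n**2 + 12*2**n*n + 6*2**n - 64

Step 1: r(k) = 2*(2*k**3 + 17*k**2 + 38*k + 29)/(2*k**3 + 11*k**2 + 10*k + 6).
Take A(k)=2, B(k)=1, C(k)=k**3 + 11*k**2/2 + 5*k + 3.
f must satisfy (2)·f(k+1) − (1)·f(k) = k**3 + 11*k**2/2 + 5*k + 3.
From deg A=0, deg B=0, deg C=3: d=3.
Solve for f: f(k) = k*(2*k**2 - k + 2)/2 (degree 3 ≤ 3).
So s_k = (B(k−1)f/C)·t_k = (k*(2*k**2 - k + 2)/(2*k**3 + 11*k**2 + 10*k + 6))·t_k = 2**k*k*(2*k**2 - k + 2).
Δs = 2**k*(2*k**3 + 11*k**2 + 10*k + 6), as required.
s_(n+1) = 2**(n + 1)*(2*n**3 + 5*n**2 + 6*n + 3) and s_(2) = 64, so S(n) = 4*2**n*n**3 + 10*2**n*n**2 + 12*2**n*n + 6*2**n - 64.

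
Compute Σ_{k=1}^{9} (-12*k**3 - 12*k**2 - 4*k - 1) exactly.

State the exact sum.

r(k) = (12*k**3 + 48*k**2 + 64*k + 29)/(12*k**3 + 12*k**2 + 4*k + 1) after simplifying.
So A=1 and B=1, with C=k**3 + k**2 + k/3 + 1/12.
Key eq: (1)·f(k+1) = (1)·f(k) + (k**3 + k**2 + k/3 + 1/12).
Degrees (0,0,3) ⇒ d ≤ 4.
Coefficient equations give f(k) = k*(3*k**3 - 2*k**2 - k + 1)/12.
So s_k = (B(k−1)f/C)·t_k = (k*(3*k**3 - 2*k**2 - k + 1)/(12*k**3 + 12*k**2 + 4*k + 1))·t_k = k*(-3*k**3 + 2*k**2 + k - 1).
Δs = -12*k**3 - 12*k**2 - 4*k - 1, as required.
Evaluate s at k=10 and k=1: -27910 and -1; difference -27909.

Σ = -27909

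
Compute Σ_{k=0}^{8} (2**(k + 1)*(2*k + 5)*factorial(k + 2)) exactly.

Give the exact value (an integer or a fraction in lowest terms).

Σ = 40874803196

Ratio r(k) = 2*(k + 3)*(2*k + 7)/(2*k + 5).
Normal form (A,B,C) = (2*k + 6, 1, k + 5/2).
Need (2*k + 6)·f(k+1) − (1)·f(k) = k + 5/2.
From deg A=1, deg B=0, deg C=1: d=0.
Match coefficients ⇒ f(k) = 1/2.
Certificate R = B(k−1)f/C = 1/(2*k + 5) gives s_k = 2**(k + 1)*factorial(k + 2).
s_(k+1) − s_k = 2**(k + 1)*(2*k + 5)*factorial(k + 2) = t_k.
Σ_(k=0)^(8) t_k = s_(9) − s_(0) = 40874803200 − (4) = 40874803196.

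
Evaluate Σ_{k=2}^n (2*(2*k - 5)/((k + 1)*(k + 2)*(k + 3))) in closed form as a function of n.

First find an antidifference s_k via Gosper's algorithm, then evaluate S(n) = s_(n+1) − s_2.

S(n) = (5*n**2 - 23*n + 18)/(12*(n**2 + 5*n + 6))

Step 1: r(k) = (k + 1)*(2*k - 3)/((k + 4)*(2*k - 5)).
Factor: A=k + 1; B=k + 4; C=k - 5/2.
f must satisfy (k + 1)·f(k+1) − (k + 3)·f(k) = k - 5/2.
From deg A=1, deg B=1, deg C=1: d=2.
A polynomial solution: f(k) = -k*(3*k + 17)/8.
Get s_k = R·t_k = k*(-3*k - 17)/(2*(k + 1)*(k + 2)) with R(k) = B(k−1)f(k)/C(k) = -k*(k + 3)*(3*k + 17)/(4*(2*k - 5)).
Check: Δs_k = 2*(2*k - 5)/(k**3 + 6*k**2 + 11*k + 6). ✓
s_(n+1) = (-3*n**2 - 23*n - 20)/(2*(n**2 + 5*n + 6)) and s_(2) = -23/12, so S(n) = (5*n**2 - 23*n + 18)/(12*(n**2 + 5*n + 6)).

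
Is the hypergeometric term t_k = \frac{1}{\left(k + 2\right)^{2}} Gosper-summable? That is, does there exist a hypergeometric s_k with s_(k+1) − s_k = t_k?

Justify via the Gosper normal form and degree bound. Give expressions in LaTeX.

Ratio r(k) = (k + 2)**2/(k + 3)**2.
Factor: A=k**2 + 4*k + 4; B=k**2 + 6*k + 9; C=1.
Need (k**2 + 4*k + 4)·f(k+1) − (k**2 + 4*k + 4)·f(k) = 1.
Bound: deg f ≤ 0.
Write f(k) = c0. Then LHS − RHS = -1, requiring -1 = 0: contradictory. No certificate.

No — the linear system for f has no solution.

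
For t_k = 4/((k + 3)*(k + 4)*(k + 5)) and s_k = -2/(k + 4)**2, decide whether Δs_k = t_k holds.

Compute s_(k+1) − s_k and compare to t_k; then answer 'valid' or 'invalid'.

s_(k+1) = -2/(k + 5)**2
s_(k+1) − s_k = -2/(k + 5)**2 + 2/(k + 4)**2
(s_(k+1) − s_k) − t_k = 2*(-3*k - 13)/(k**5 + 21*k**4 + 175*k**3 + 723*k**2 + 1480*k + 1200)

Invalid: residual 2*(-3*k - 13)/(k**5 + 21*k**4 + 175*k**3 + 723*k**2 + 1480*k + 1200) ≠ 0.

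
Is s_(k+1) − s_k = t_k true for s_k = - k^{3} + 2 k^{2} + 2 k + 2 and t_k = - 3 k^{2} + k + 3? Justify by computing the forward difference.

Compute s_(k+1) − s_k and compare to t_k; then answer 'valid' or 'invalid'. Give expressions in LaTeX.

valid; difference matches t_k

s_(k+1) = -k**3 - k**2 + 3*k + 5
s_(k+1) − s_k = -3*k**2 + k + 3
(s_(k+1) − s_k) − t_k = 0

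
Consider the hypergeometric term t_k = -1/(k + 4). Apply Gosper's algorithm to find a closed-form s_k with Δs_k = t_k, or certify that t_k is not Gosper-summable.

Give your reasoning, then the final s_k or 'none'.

Compute t_(k+1)/t_k: get (k + 4)/(k + 5).
Take A(k)=k + 4, B(k)=k + 5, C(k)=1.
Set up (k + 4)·f(k+1) − (k + 4)·f(k) − (1) = 0.
deg f ≤ 0 (via 1,1,0).
Write f(k) = c0. Then LHS − RHS = -1, requiring -1 = 0: contradictory. No certificate.

no hypergeometric antidifference exists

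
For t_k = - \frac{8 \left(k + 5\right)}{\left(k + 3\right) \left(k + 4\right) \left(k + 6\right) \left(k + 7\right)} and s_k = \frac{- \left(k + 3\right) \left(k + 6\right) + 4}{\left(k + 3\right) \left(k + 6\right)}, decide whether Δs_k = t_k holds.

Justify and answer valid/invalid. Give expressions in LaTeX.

Valid — Δs_k = t_k.

s_(k+1) = (-(k + 4)*(k + 7) + 4)/((k + 4)*(k + 7))
s_(k+1) − s_k = 8*(-k - 5)/(k**4 + 20*k**3 + 145*k**2 + 450*k + 504)
(s_(k+1) − s_k) − t_k = 0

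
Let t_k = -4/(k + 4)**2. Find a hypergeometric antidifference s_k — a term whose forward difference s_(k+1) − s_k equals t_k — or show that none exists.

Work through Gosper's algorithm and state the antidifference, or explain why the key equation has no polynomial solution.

none (Gosper's algorithm certifies no s_k)

Compute t_(k+1)/t_k: get (k + 4)**2/(k + 5)**2.
Normal form (A,B,C) = (k**2 + 8*k + 16, k**2 + 10*k + 25, 1).
Key eq: (k**2 + 8*k + 16)·f(k+1) = (k**2 + 8*k + 16)·f(k) + (1).
d = 0 from the (2,2,0) case.
Put f(k) = c0: A·f(k+1) − B(k−1)·f(k) − C = -1; need -1 = 0 — inconsistent ⇒ no f, not summable.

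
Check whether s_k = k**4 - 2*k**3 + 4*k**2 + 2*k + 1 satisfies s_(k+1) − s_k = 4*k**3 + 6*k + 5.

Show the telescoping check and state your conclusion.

s_(k+1) = k**4 + 2*k**3 + 4*k**2 + 8*k + 6
s_(k+1) − s_k = 4*k**3 + 6*k + 5
(s_(k+1) − s_k) − t_k = 0

valid (s_(k+1) − s_k reduces to t_k)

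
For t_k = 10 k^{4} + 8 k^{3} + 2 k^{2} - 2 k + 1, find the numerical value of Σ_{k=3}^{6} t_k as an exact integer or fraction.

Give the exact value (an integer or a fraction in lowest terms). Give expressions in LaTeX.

The ratio is (10*k**4 + 48*k**3 + 86*k**2 + 66*k + 19)/(10*k**4 + 8*k**3 + 2*k**2 - 2*k + 1).
Factor: A=1; B=1; C=k**4 + 4*k**3/5 + k**2/5 - k/5 + 1/10.
Solve (1)·f(k+1) − (1)·f(k) = k**4 + 4*k**3/5 + k**2/5 - k/5 + 1/10.
Degrees (0,0,4) ⇒ d ≤ 5.
A polynomial solution: f(k) = k*(2*k**4 - 3*k**3 + 2)/10.
Then R = B(k−1)f/C = k*(2*k**4 - 3*k**3 + 2)/(10*k**4 + 8*k**3 + 2*k**2 - 2*k + 1), so s_k = R(k)·t_k = k*(2*k**4 - 3*k**3 + 2).
Check: Δs_k = 10*k**4 + 8*k**3 + 2*k**2 - 2*k + 1. ✓
Sum = s_(7) − s_(3); s_(7) = 26425, s_(3) = 249 ⇒ 26176.

Σ = 26176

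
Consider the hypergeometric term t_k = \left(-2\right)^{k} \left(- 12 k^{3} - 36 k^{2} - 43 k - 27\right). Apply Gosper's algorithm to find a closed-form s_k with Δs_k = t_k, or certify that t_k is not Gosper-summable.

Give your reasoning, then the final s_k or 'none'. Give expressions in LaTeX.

s_k = \left(-2\right)^{k} \left(4 k^{3} + 4 k^{2} + k + 3\right)

The ratio is 2*(-12*k**3 - 72*k**2 - 151*k - 118)/(12*k**3 + 36*k**2 + 43*k + 27).
A = -2, B = 1, C = k**3 + 3*k**2 + 43*k/12 + 9/4.
f must satisfy (-2)·f(k+1) − (1)·f(k) = k**3 + 3*k**2 + 43*k/12 + 9/4.
Degrees (0,0,3) ⇒ d ≤ 3.
Coefficient equations give f(k) = -(4*k**3 + 4*k**2 + k + 3)/12.
Get s_k = R·t_k = (-2)**k*(4*k**3 + 4*k**2 + k + 3) with R(k) = B(k−1)f(k)/C(k) = -(4*k**3 + 4*k**2 + k + 3)/(12*k**3 + 36*k**2 + 43*k + 27).
Check: Δs_k = (-2)**k*(-12*k**3 - 36*k**2 - 43*k - 27). ✓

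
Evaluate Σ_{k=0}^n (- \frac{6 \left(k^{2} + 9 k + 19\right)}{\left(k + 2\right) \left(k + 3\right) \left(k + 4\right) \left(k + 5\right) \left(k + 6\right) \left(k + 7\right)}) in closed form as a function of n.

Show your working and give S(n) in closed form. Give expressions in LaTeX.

The ratio is (k + 2)*(9*k + (k + 1)**2 + 28)/((k + 8)*(k**2 + 9*k + 19)).
Gosper form: A/B · C(k+1)/C(k) with A=k + 2, B=k + 8, C=k**2 + 9*k + 19.
Key eq: (k + 2)·f(k+1) = (k + 7)·f(k) + (k**2 + 9*k + 19).
Bound: deg f ≤ 5.
A polynomial solution: f(k) = k*(k + 3)*(k + 5)*(k**2 + 12*k + 44)/144.
Certificate R = B(k−1)f/C = k*(k + 3)*(k + 5)*(k + 7)*(k**2 + 12*k + 44)/(144*(k**2 + 9*k + 19)) gives s_k = k*(-k**2 - 12*k - 44)/(24*(k**3 + 12*k**2 + 44*k + 48)).
Verify: 6*(-k**2 - 9*k - 19)/(k**6 + 27*k**5 + 295*k**4 + 1665*k**3 + 5104*k**2 + 8028*k + 5040) matches t_k.
Telescope: S(n) = s_(n+1) − s_(0) = (-n**3 - 15*n**2 - 71*n - 57)/(24*(n**3 + 15*n**2 + 71*n + 105)) − (0) = (-n**3 - 15*n**2 - 71*n - 57)/(24*(n**3 + 15*n**2 + 71*n + 105)).

S(n) = \frac{- n^{3} - 15 n^{2} - 71 n - 57}{24 \left(n^{3} + 15 n^{2} + 71 n + 105\right)}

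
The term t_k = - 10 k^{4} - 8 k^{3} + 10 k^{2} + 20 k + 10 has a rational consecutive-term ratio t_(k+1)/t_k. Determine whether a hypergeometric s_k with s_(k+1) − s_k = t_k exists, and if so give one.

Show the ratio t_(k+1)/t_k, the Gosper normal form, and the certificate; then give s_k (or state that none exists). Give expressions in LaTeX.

s_k = k \left(- 2 k^{4} + 3 k^{3} + 4 k^{2} + 3 k + 2\right)

Ratio r(k) = (5*k**4 + 24*k**3 + 37*k**2 + 12*k - 11)/(5*k**4 + 4*k**3 - 5*k**2 - 10*k - 5).
Gosper form: A/B · C(k+1)/C(k) with A=1, B=1, C=k**4 + 4*k**3/5 - k**2 - 2*k - 1.
Solve (1)·f(k+1) − (1)·f(k) = k**4 + 4*k**3/5 - k**2 - 2*k - 1.
Bound: deg f ≤ 5.
Solve for f: f(k) = k*(2*k**4 - 3*k**3 - 4*k**2 - 3*k - 2)/10 (degree 5 ≤ 5).
Get s_k = R·t_k = k*(-2*k**4 + 3*k**3 + 4*k**2 + 3*k + 2) with R(k) = B(k−1)f(k)/C(k) = k*(2*k**4 - 3*k**3 - 4*k**2 - 3*k - 2)/(2*(5*k**4 + 4*k**3 - 5*k**2 - 10*k - 5)).
Check: Δs_k = -10*k**4 - 8*k**3 + 10*k**2 + 20*k + 10. ✓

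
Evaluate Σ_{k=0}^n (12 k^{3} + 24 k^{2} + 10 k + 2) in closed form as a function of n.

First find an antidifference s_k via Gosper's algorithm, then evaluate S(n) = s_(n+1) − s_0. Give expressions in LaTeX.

r(k) = (6*k**3 + 30*k**2 + 47*k + 24)/(6*k**3 + 12*k**2 + 5*k + 1) after simplifying.
Gosper form: A/B · C(k+1)/C(k) with A=1, B=1, C=k**3 + 2*k**2 + 5*k/6 + 1/6.
Solve (1)·f(k+1) − (1)·f(k) = k**3 + 2*k**2 + 5*k/6 + 1/6.
Degrees (0,0,3) ⇒ d ≤ 4.
Match coefficients ⇒ f(k) = k*(3*k - 1)*(k**2 + k - 1)/12.
R(k) = B(k−1)·f(k)/C(k) = k*(3*k - 1)*(k**2 + k - 1)/(2*(6*k**3 + 12*k**2 + 5*k + 1)); s_k = R·t_k = k*(3*k**3 + 2*k**2 - 4*k + 1).
s_(k+1) − s_k = 12*k**3 + 24*k**2 + 10*k + 2 = t_k.
Σ_(k=0)^n t_k = s_(n+1) − s_(0) = (3*n**4 + 14*n**3 + 20*n**2 + 11*n + 2) − (0), i.e. 3*n**4 + 14*n**3 + 20*n**2 + 11*n + 2.

S(n) = 3 n^{4} + 14 n^{3} + 20 n^{2} + 11 n + 2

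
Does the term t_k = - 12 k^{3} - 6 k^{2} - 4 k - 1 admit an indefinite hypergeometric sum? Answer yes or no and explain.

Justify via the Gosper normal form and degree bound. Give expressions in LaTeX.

Yes. s_k = k^{2} \left(- 3 k^{2} + 4 k - 2\right).

t_(k+1)/t_k = (12*k**3 + 42*k**2 + 52*k + 23)/(12*k**3 + 6*k**2 + 4*k + 1).
Factor: A=1; B=1; C=k**3 + k**2/2 + k/3 + 1/12.
Set up (1)·f(k+1) − (1)·f(k) − (k**3 + k**2/2 + k/3 + 1/12) = 0.
Degrees (0,0,3) ⇒ d ≤ 4.
Solving with deg f ≤ 4: f(k) = k**2*(3*k**2 - 4*k + 2)/12.
So s_k = (B(k−1)f/C)·t_k = (k**2*(3*k**2 - 4*k + 2)/(12*k**3 + 6*k**2 + 4*k + 1))·t_k = k**2*(-3*k**2 + 4*k - 2).
Check: Δs_k = -12*k**3 - 6*k**2 - 4*k - 1. ✓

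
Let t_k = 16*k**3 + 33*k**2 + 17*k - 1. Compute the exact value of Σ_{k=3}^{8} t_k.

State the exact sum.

Ratio r(k) = (16*k**3 + 81*k**2 + 131*k + 65)/(16*k**3 + 33*k**2 + 17*k - 1).
Factor: A=1; B=1; C=k**3 + 33*k**2/16 + 17*k/16 - 1/16.
Need (1)·f(k+1) − (1)·f(k) = k**3 + 33*k**2/16 + 17*k/16 - 1/16.
d = 4 from the (0,0,3) case.
Solve for f: f(k) = k*(4*k**3 + 3*k**2 - 4*k - 4)/16 (degree 4 ≤ 4).
So s_k = (B(k−1)f/C)·t_k = (k*(4*k**3 + 3*k**2 - 4*k - 4)/(16*k**3 + 33*k**2 + 17*k - 1))·t_k = k*(4*k**3 + 3*k**2 - 4*k - 4).
Verify: 16*k**3 + 33*k**2 + 17*k - 1 matches t_k.
Sum = s_(9) − s_(3); s_(9) = 28071, s_(3) = 357 ⇒ 27714.

Σ = 27714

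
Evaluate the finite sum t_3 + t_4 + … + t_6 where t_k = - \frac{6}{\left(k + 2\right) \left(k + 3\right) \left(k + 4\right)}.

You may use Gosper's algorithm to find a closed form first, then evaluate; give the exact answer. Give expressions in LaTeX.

Σ = -1/15

t_(k+1)/t_k = (k + 2)/(k + 5).
Take A(k)=k + 2, B(k)=k + 5, C(k)=1.
Set up (k + 2)·f(k+1) − (k + 4)·f(k) − (1) = 0.
Bound: deg f ≤ 2.
Coefficient equations give f(k) = k*(k + 5)/12.
Then R = B(k−1)f/C = k*(k + 4)*(k + 5)/12, so s_k = R(k)·t_k = k*(-k - 5)/(2*(k + 2)*(k + 3)).
s_(k+1) − s_k = -6/(k**3 + 9*k**2 + 26*k + 24) = t_k.
Σ_(k=3)^(6) t_k = s_(7) − s_(3) = -7/15 − (-2/5) = -1/15.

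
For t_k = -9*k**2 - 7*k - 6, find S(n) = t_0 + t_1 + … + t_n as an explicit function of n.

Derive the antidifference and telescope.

S(n) = -3*n**3 - 8*n**2 - 11*n - 6

The ratio is (9*k**2 + 25*k + 22)/(9*k**2 + 7*k + 6).
So A=1 and B=1, with C=k**2 + 7*k/9 + 2/3.
Need (1)·f(k+1) − (1)·f(k) = k**2 + 7*k/9 + 2/3.
From deg A=0, deg B=0, deg C=2: d=3.
Coefficient equations give f(k) = k*(3*k**2 - k + 4)/9.
Certificate R = B(k−1)f/C = k*(3*k**2 - k + 4)/(9*k**2 + 7*k + 6) gives s_k = k*(-3*k**2 + k - 4).
Δs = -9*k**2 - 7*k - 6, as required.
Σ_(k=0)^n t_k = s_(n+1) − s_(0) = (-3*n**3 - 8*n**2 - 11*n - 6) − (0), i.e. -3*n**3 - 8*n**2 - 11*n - 6.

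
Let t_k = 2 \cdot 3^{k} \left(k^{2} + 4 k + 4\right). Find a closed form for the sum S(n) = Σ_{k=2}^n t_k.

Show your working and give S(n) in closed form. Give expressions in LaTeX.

S(n) = 3 \cdot 3^{n} n^{2} + 9 \cdot 3^{n} n + 9 \cdot 3^{n} - 63

Step 1: r(k) = 3*(k**2 + 6*k + 9)/(k**2 + 4*k + 4).
Normal form (A,B,C) = (3, 1, k**2 + 4*k + 4).
Set up (3)·f(k+1) − (1)·f(k) − (k**2 + 4*k + 4) = 0.
Degrees (0,0,2) ⇒ d ≤ 2.
A polynomial solution: f(k) = (k**2 + k + 1)/2.
Get s_k = R·t_k = 3**k*(k**2 + k + 1) with R(k) = B(k−1)f(k)/C(k) = (k**2 + k + 1)/(2*(k + 2)**2).
Check: Δs_k = 2*3**k*(k**2 + 4*k + 4). ✓
Evaluate: s_(n+1) = 3**(n + 1)*(n**2 + 3*n + 3); subtract s_(2) = 63 ⇒ S(n) = 3*3**n*n**2 + 9*3**n*n + 9*3**n - 63.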